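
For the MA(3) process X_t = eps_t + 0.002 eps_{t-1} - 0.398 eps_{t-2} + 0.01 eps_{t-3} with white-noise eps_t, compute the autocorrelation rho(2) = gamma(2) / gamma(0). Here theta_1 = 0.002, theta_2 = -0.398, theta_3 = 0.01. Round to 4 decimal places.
\rho(2) = -0.3435

For an MA(q) process with theta_0 = 1, the autocovariance is
  gamma(k) = sigma^2 * sum_{i=0..q-k} theta_i * theta_{i+k},
and rho(k) = gamma(k) / gamma(0). Sigma^2 cancels.
  numerator   = (1)*(-0.398) + (0.002)*(0.01) = -0.39798.
  denominator = (1)^2 + (0.002)^2 + (-0.398)^2 + (0.01)^2 = 1.158508.
  rho(2) = -0.39798 / 1.158508 = -0.3435.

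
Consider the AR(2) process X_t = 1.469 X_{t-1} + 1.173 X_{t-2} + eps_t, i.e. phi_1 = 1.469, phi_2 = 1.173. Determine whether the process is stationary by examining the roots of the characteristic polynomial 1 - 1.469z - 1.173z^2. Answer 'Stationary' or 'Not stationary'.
\text{Not stationary}

The AR(p) characteristic polynomial is P(z) = 1 - 1.469z - 1.173z^2.
Stationarity requires all roots to lie outside the unit circle, i.e. |z| > 1 for every root.
Set 1 + (-1.469) z + (-1.173) z^2 = 0, i.e. a z^2 + b z + c = 0 with a = -1.173, b = -1.469, c = 1.
Discriminant D = b^2 - 4ac = (-1.469)^2 - 4*(-1.173)*1 = 2.157961 - (-4.692) = 6.849961.
D >= 0, so the roots are real: z = (-b +/- sqrt(D)) / (2a) = (1.469 +/- 2.617243) / (-2.346).
  z_1 = (1.469 + 2.617243) / (-2.346) = -1.7418,   |z_1| = 1.7418.
  z_2 = (1.469 - 2.617243) / (-2.346) = 0.4894,   |z_2| = 0.4894.
Moduli of all roots: 1.7418, 0.4894.
All moduli strictly greater than 1? No.
Verdict: Not stationary.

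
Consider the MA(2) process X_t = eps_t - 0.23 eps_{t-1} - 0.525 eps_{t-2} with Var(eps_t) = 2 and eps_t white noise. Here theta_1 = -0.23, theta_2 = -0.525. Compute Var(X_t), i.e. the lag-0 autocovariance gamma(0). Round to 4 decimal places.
\gamma(0) = 2.6571

For an MA(q) process X_t = eps_t + sum_i theta_i eps_{t-i} with
Var(eps_t) = sigma^2, the variance is
  gamma(0) = sigma^2 * (1 + sum_i theta_i^2).
  sum_i theta_i^2 = (-0.23)^2 + (-0.525)^2 = 0.0529 + 0.275625 = 0.328525.
  gamma(0) = 2 * (1 + 0.328525) = 2 * 1.328525 = 2.65705, which rounds to 2.6571.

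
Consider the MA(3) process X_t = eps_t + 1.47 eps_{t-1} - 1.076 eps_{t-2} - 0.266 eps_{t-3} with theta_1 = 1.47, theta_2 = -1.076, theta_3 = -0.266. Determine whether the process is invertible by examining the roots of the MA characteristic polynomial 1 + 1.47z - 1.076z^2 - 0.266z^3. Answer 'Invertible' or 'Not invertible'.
\text{Not invertible}

The MA(q) characteristic polynomial is P(z) = 1 + 1.47z - 1.076z^2 - 0.266z^3.
Invertibility requires all roots to lie outside the unit circle, i.e. |z| > 1 for every root.
Degree 3: look for a simple real root z0 first, then factor out (1 - z/z0) and solve the remaining quadratic.
Testing z0 = -5: P(-5) = 1 + (1.47)(-5) + (-1.076)(-5)^2 + (-0.266)(-5)^3
  = 1 + (-7.35) + (-26.9) + (33.25) = 0.  So z_0 = -5 is a root, |z_0| = 5.
Divide out the factor (1 + 0.2 z) = (1 - z/z0) (since 1/z0 = -0.2):
  P(z) = (1 + 0.2 z)(1 + (1.27) z + (-1.33) z^2)
  [check: z-coef 1.27 - (-0.2) = 1.47; z^2-coef -1.33 - (-0.2)(1.27) = -1.076; z^3-coef -(-0.2)(-1.33) = -0.266.]
Remaining roots from the quadratic factor 1 + (1.27) z + (-1.33) z^2:
  Set 1 + (1.27) z + (-1.33) z^2 = 0, i.e. a z^2 + b z + c = 0 with a = -1.33, b = 1.27, c = 1.
  Discriminant D = b^2 - 4ac = (1.27)^2 - 4*(-1.33)*1 = 1.6129 - (-5.32) = 6.9329.
  D >= 0, so the roots are real: z = (-b +/- sqrt(D)) / (2a) = (-1.27 +/- 2.63304) / (-2.66).
    z_1 = (-1.27 + 2.63304) / (-2.66) = -0.5124,   |z_1| = 0.5124.
    z_2 = (-1.27 - 2.63304) / (-2.66) = 1.4673,   |z_2| = 1.4673.
Moduli of all roots: 5.0000, 0.5124, 1.4673.
All moduli strictly greater than 1? No.
Verdict: Not invertible.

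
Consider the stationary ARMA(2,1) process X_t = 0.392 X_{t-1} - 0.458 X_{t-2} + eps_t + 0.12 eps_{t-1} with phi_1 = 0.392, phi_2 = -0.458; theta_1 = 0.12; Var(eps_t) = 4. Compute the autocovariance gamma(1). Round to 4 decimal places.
\gamma(1) = 1.9120

Multiply the model equation by X_{t-k} and take expectations. With theta_0 = psi_0 = 1 and psi_j the MA(infinity) weights, this gives
  gamma(k) - sum_i phi_i gamma(k-i) = c_k,
  c_k = sigma^2 * sum_{j=k..q} theta_j psi_{j-k}   (c_k = 0 for k > q),
using gamma(-m) = gamma(m).
psi-weights needed (psi_j = theta_j + sum_i phi_i psi_{j-i}):
  psi_1 = theta_1 + phi_1 = 0.12 + (0.392) = 0.512
Right-hand sides:
  c_0 = sigma^2 (1 + theta_1 psi_1) = 4 * (1 + (0.12)(0.512)) = 4 * 1.06144 = 4.24576
  c_1 = sigma^2 theta_1 = 4 * (0.12) = 0.48
  c_2 = 0
Equations for k = 0, 1, 2 (AR order 2, c_2 = 0):
  (E0) gamma(0) = phi_1 gamma(1) + phi_2 gamma(2) + c_0
  (E1) gamma(1) = phi_1 gamma(0) + phi_2 gamma(1) + c_1
  (E2) gamma(2) = phi_1 gamma(1) + phi_2 gamma(0)
From (E1): gamma(1) = A gamma(0) + B with
  A = phi_1 / (1 - phi_2) = 0.392 / 1.458 = 0.268861,   B = c_1 / (1 - phi_2) = 0.48 / 1.458 = 0.329218.
Insert (E2) into (E0): gamma(0) (1 - phi_2^2) = phi_1 (1 + phi_2) gamma(1) + c_0.
  phi_1 (1 + phi_2) = (0.392)(0.542) = 0.212464,   1 - phi_2^2 = 0.790236.
Replace gamma(1) by A gamma(0) + B and collect gamma(0):
  gamma(0) [0.790236 - (0.212464)(0.268861)] = (0.212464)(0.329218) + 4.24576
  gamma(0) * 0.733113 = 4.315707
  gamma(0) = 4.315707 / 0.733113 = 5.886827.
  gamma(1) = A gamma(0) + B = (0.268861)(5.886827) + (0.329218) = 1.911959.
Therefore gamma(1) = 1.9120 (to 4 decimal places).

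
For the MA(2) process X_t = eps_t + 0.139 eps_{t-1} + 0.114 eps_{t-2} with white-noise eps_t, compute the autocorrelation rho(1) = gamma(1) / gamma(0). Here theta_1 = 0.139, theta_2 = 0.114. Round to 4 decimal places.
\rho(1) = 0.1500

For an MA(q) process with theta_0 = 1, the autocovariance is
  gamma(k) = sigma^2 * sum_{i=0..q-k} theta_i * theta_{i+k},
and rho(k) = gamma(k) / gamma(0). Sigma^2 cancels.
  numerator   = (1)*(0.139) + (0.139)*(0.114) = 0.154846.
  denominator = (1)^2 + (0.139)^2 + (0.114)^2 = 1.032317.
  rho(1) = 0.154846 / 1.032317 = 0.1500.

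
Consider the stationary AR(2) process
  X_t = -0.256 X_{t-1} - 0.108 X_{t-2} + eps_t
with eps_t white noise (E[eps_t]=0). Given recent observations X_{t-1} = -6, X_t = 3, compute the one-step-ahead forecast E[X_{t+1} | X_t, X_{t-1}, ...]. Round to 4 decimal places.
E[X_{t+1} \mid \mathcal F_t] = -0.1200

For an AR(p) model X_t = c + sum_i phi_i X_{t-i} + eps_t, the
one-step-ahead conditional mean is
  E[X_{t+1} | X_t, ...] = c + sum_i phi_i X_{t+1-i}.
Substitute known values:
  E[X_{t+1} | ...] = (-0.256) * (3) + (-0.108) * (-6)
                   = -0.1200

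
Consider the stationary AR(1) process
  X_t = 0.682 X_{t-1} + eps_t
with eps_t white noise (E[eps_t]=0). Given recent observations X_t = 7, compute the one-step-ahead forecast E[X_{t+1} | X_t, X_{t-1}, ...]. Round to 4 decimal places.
E[X_{t+1} \mid \mathcal F_t] = 4.7740

For an AR(p) model X_t = c + sum_i phi_i X_{t-i} + eps_t, the
one-step-ahead conditional mean is
  E[X_{t+1} | X_t, ...] = c + sum_i phi_i X_{t+1-i}.
Substitute known values:
  E[X_{t+1} | ...] = (0.682) * (7)
                   = 4.7740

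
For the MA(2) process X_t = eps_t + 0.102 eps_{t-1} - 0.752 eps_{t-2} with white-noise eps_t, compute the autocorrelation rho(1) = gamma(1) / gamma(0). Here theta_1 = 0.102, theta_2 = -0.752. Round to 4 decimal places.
\rho(1) = 0.0161

For an MA(q) process with theta_0 = 1, the autocovariance is
  gamma(k) = sigma^2 * sum_{i=0..q-k} theta_i * theta_{i+k},
and rho(k) = gamma(k) / gamma(0). Sigma^2 cancels.
  numerator   = (1)*(0.102) + (0.102)*(-0.752) = 0.025296.
  denominator = (1)^2 + (0.102)^2 + (-0.752)^2 = 1.575908.
  rho(1) = 0.025296 / 1.575908 = 0.0161.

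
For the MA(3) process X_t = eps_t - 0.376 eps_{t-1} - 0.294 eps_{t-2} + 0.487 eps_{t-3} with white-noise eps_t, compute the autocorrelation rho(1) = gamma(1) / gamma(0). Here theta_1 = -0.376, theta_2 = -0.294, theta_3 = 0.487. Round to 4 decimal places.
\rho(1) = -0.2789

For an MA(q) process with theta_0 = 1, the autocovariance is
  gamma(k) = sigma^2 * sum_{i=0..q-k} theta_i * theta_{i+k},
and rho(k) = gamma(k) / gamma(0). Sigma^2 cancels.
  numerator   = (1)*(-0.376) + (-0.376)*(-0.294) + (-0.294)*(0.487) = -0.408634.
  denominator = (1)^2 + (-0.376)^2 + (-0.294)^2 + (0.487)^2 = 1.464981.
  rho(1) = -0.408634 / 1.464981 = -0.2789.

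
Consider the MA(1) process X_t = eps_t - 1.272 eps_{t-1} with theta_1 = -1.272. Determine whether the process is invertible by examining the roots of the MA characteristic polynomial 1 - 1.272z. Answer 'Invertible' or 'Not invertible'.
\text{Not invertible}

The MA(q) characteristic polynomial is P(z) = 1 - 1.272z.
Invertibility requires all roots to lie outside the unit circle, i.e. |z| > 1 for every root.
This is linear in z: 1 + (-1.272) z = 0  =>  z = -1/(-1.272) = 0.786164,  |z| = 0.786164.
Moduli of all roots: 0.7862.
All moduli strictly greater than 1? No.
Verdict: Not invertible.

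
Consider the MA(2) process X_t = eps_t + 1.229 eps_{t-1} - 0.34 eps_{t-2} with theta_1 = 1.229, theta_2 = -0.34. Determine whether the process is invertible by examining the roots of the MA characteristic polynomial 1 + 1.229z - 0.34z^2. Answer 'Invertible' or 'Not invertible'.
\text{Not invertible}

The MA(q) characteristic polynomial is P(z) = 1 + 1.229z - 0.34z^2.
Invertibility requires all roots to lie outside the unit circle, i.e. |z| > 1 for every root.
Set 1 + (1.229) z + (-0.34) z^2 = 0, i.e. a z^2 + b z + c = 0 with a = -0.34, b = 1.229, c = 1.
Discriminant D = b^2 - 4ac = (1.229)^2 - 4*(-0.34)*1 = 1.510441 - (-1.36) = 2.870441.
D >= 0, so the roots are real: z = (-b +/- sqrt(D)) / (2a) = (-1.229 +/- 1.694238) / (-0.68).
  z_1 = (-1.229 + 1.694238) / (-0.68) = -0.6842,   |z_1| = 0.6842.
  z_2 = (-1.229 - 1.694238) / (-0.68) = 4.2989,   |z_2| = 4.2989.
Moduli of all roots: 0.6842, 4.2989.
All moduli strictly greater than 1? No.
Verdict: Not invertible.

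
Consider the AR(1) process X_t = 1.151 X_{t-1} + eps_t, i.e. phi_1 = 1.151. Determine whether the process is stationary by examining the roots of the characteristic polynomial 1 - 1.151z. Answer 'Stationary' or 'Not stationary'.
\text{Not stationary}

The AR(p) characteristic polynomial is P(z) = 1 - 1.151z.
Stationarity requires all roots to lie outside the unit circle, i.e. |z| > 1 for every root.
This is linear in z: 1 + (-1.151) z = 0  =>  z = -1/(-1.151) = 0.86881,  |z| = 0.86881.
Moduli of all roots: 0.8688.
All moduli strictly greater than 1? No.
Verdict: Not stationary.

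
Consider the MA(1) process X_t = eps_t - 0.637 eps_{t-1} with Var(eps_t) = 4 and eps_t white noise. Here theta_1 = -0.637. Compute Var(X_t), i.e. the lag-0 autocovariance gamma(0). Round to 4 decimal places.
\gamma(0) = 5.6231

For an MA(q) process X_t = eps_t + sum_i theta_i eps_{t-i} with
Var(eps_t) = sigma^2, the variance is
  gamma(0) = sigma^2 * (1 + sum_i theta_i^2).
  sum_i theta_i^2 = (-0.637)^2 = 0.405769.
  gamma(0) = 4 * (1 + 0.405769) = 4 * 1.405769 = 5.623076, which rounds to 5.6231.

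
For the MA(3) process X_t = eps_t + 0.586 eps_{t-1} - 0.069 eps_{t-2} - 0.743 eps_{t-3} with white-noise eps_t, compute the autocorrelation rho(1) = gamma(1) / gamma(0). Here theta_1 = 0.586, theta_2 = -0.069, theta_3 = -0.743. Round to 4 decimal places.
\rho(1) = 0.3141

For an MA(q) process with theta_0 = 1, the autocovariance is
  gamma(k) = sigma^2 * sum_{i=0..q-k} theta_i * theta_{i+k},
and rho(k) = gamma(k) / gamma(0). Sigma^2 cancels.
  numerator   = (1)*(0.586) + (0.586)*(-0.069) + (-0.069)*(-0.743) = 0.596833.
  denominator = (1)^2 + (0.586)^2 + (-0.069)^2 + (-0.743)^2 = 1.900206.
  rho(1) = 0.596833 / 1.900206 = 0.3141.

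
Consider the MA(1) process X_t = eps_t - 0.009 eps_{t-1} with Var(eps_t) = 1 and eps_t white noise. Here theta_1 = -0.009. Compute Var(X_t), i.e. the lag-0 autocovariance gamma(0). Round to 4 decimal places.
\gamma(0) = 1.0001

For an MA(q) process X_t = eps_t + sum_i theta_i eps_{t-i} with
Var(eps_t) = sigma^2, the variance is
  gamma(0) = sigma^2 * (1 + sum_i theta_i^2).
  sum_i theta_i^2 = (-0.009)^2 = 0.000081.
  gamma(0) = 1 * (1 + 0.000081) = 1 * 1.000081 = 1.000081, which rounds to 1.0001.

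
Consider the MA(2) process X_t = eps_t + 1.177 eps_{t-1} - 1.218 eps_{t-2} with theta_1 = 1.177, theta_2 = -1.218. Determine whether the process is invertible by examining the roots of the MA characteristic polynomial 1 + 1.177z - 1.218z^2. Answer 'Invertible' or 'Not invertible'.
\text{Not invertible}

The MA(q) characteristic polynomial is P(z) = 1 + 1.177z - 1.218z^2.
Invertibility requires all roots to lie outside the unit circle, i.e. |z| > 1 for every root.
Set 1 + (1.177) z + (-1.218) z^2 = 0, i.e. a z^2 + b z + c = 0 with a = -1.218, b = 1.177, c = 1.
Discriminant D = b^2 - 4ac = (1.177)^2 - 4*(-1.218)*1 = 1.385329 - (-4.872) = 6.257329.
D >= 0, so the roots are real: z = (-b +/- sqrt(D)) / (2a) = (-1.177 +/- 2.501465) / (-2.436).
  z_1 = (-1.177 + 2.501465) / (-2.436) = -0.5437,   |z_1| = 0.5437.
  z_2 = (-1.177 - 2.501465) / (-2.436) = 1.51,   |z_2| = 1.51.
Moduli of all roots: 0.5437, 1.5100.
All moduli strictly greater than 1? No.
Verdict: Not invertible.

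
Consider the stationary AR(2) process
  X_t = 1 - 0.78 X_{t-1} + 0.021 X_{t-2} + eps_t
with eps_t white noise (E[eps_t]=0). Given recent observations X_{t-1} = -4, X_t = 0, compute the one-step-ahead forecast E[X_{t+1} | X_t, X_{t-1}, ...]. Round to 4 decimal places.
E[X_{t+1} \mid \mathcal F_t] = 0.9160

For an AR(p) model X_t = c + sum_i phi_i X_{t-i} + eps_t, the
one-step-ahead conditional mean is
  E[X_{t+1} | X_t, ...] = c + sum_i phi_i X_{t+1-i}.
Substitute known values:
  E[X_{t+1} | ...] = 1 + (-0.78) * (0) + (0.021) * (-4)
                   = 0.9160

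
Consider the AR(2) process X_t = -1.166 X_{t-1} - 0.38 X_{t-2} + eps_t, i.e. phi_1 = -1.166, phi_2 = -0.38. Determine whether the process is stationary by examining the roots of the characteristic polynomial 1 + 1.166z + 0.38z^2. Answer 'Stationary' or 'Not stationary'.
\text{Stationary}

The AR(p) characteristic polynomial is P(z) = 1 + 1.166z + 0.38z^2.
Stationarity requires all roots to lie outside the unit circle, i.e. |z| > 1 for every root.
Set 1 + (1.166) z + (0.38) z^2 = 0, i.e. a z^2 + b z + c = 0 with a = 0.38, b = 1.166, c = 1.
Discriminant D = b^2 - 4ac = (1.166)^2 - 4*(0.38)*1 = 1.359556 - (1.52) = -0.160444.
D < 0, so the roots are the complex-conjugate pair z = (-b +/- i sqrt(-D)) / (2a) = -1.5342 +/- 0.527i.
For a conjugate pair |z|^2 = z * conj(z) = (product of roots) = c/a = 1/(0.38) = 2.631579, so |z| = sqrt(2.631579) = 1.6222 for both roots.
Moduli of all roots: 1.6222, 1.6222.
All moduli strictly greater than 1? Yes.
Verdict: Stationary.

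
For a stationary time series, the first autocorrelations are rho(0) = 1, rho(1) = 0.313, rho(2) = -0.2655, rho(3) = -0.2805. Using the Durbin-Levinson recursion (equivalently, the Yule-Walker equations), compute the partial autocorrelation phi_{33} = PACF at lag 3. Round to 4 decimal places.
\phi_{33} = -0.0500

The PACF at lag k is phi_{kk}, the last component of the solution
to the Yule-Walker system G_k phi = r_k where
  (G_k)_{ij} = rho(|i - j|), (r_k)_i = rho(i), i,j = 1..k.
Equivalently, Durbin-Levinson gives phi_{kk} iteratively:
  phi_{11} = rho(1)
  phi_{kk} = [rho(k) - sum_{j=1..k-1} phi_{k-1,j} rho(k-j)]
            / [1 - sum_{j=1..k-1} phi_{k-1,j} rho(j)],
  phi_{k,j} = phi_{k-1,j} - phi_{kk} phi_{k-1,k-j},  j = 1..k-1.
Step k = 1:
  phi_11 = rho(1) = 0.313.
Step k = 2:
  phi_22 = [rho(2) - phi_11 rho(1)] / [1 - phi_11 rho(1)] = [-0.2655 - (0.313)(0.313)] / [1 - (0.313)(0.313)]
         = -0.363469 / 0.902031 = -0.402945.
  Update: phi_21 = phi_11 - phi_22 phi_11 = 0.313 - (-0.402945)(0.313) = 0.439122.
Step k = 3:
  phi_33 = [rho(3) - phi_21 rho(2) - phi_22 rho(1)] / [1 - phi_21 rho(1) - phi_22 rho(2)]
    numerator   = -0.2805 - (0.439122)(-0.2655) - (-0.402945)(0.313) = -0.03779133
    denominator = 1 - (0.439122)(0.313) - (-0.402945)(-0.2655) = 0.75557294
  phi_33 = -0.03779133 / 0.75557294 = -0.05.
Therefore phi_{33} = -0.0500.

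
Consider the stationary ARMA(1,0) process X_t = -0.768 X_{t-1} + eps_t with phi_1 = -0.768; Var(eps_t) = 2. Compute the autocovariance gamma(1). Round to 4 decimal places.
\gamma(1) = -3.7447

Multiply the model equation by X_{t-k} and take expectations. With theta_0 = psi_0 = 1 and psi_j the MA(infinity) weights, this gives
  gamma(k) - sum_i phi_i gamma(k-i) = c_k,
  c_k = sigma^2 * sum_{j=k..q} theta_j psi_{j-k}   (c_k = 0 for k > q),
using gamma(-m) = gamma(m).
Pure AR (q = 0): c_0 = sigma^2 = 2, c_k = 0 for k >= 1.
Equations for k = 0 and k = 1 (AR order 1):
  gamma(0) = phi_1 gamma(1) + c_0
  gamma(1) = phi_1 gamma(0) + c_1
Substituting the second into the first: gamma(0) (1 - phi_1^2) = c_0 + phi_1 c_1, so
  gamma(0) = c_0 / (1 - phi_1^2) = 2 / (1 - (-0.768)^2) = 2 / 0.410176 = 4.875956.
  gamma(1) = phi_1 gamma(0) = (-0.768)(4.875956) = -3.744734.
Therefore gamma(1) = -3.7447 (to 4 decimal places).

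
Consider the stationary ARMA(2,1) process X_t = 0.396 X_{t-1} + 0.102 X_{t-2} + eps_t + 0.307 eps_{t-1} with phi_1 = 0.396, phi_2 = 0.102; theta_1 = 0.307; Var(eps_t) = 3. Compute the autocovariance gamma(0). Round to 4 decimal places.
\gamma(0) = 5.1371

Multiply the model equation by X_{t-k} and take expectations. With theta_0 = psi_0 = 1 and psi_j the MA(infinity) weights, this gives
  gamma(k) - sum_i phi_i gamma(k-i) = c_k,
  c_k = sigma^2 * sum_{j=k..q} theta_j psi_{j-k}   (c_k = 0 for k > q),
using gamma(-m) = gamma(m).
psi-weights needed (psi_j = theta_j + sum_i phi_i psi_{j-i}):
  psi_1 = theta_1 + phi_1 = 0.307 + (0.396) = 0.703
Right-hand sides:
  c_0 = sigma^2 (1 + theta_1 psi_1) = 3 * (1 + (0.307)(0.703)) = 3 * 1.215821 = 3.647463
  c_1 = sigma^2 theta_1 = 3 * (0.307) = 0.921
  c_2 = 0
Equations for k = 0, 1, 2 (AR order 2, c_2 = 0):
  (E0) gamma(0) = phi_1 gamma(1) + phi_2 gamma(2) + c_0
  (E1) gamma(1) = phi_1 gamma(0) + phi_2 gamma(1) + c_1
  (E2) gamma(2) = phi_1 gamma(1) + phi_2 gamma(0)
From (E1): gamma(1) = A gamma(0) + B with
  A = phi_1 / (1 - phi_2) = 0.396 / 0.898 = 0.44098,   B = c_1 / (1 - phi_2) = 0.921 / 0.898 = 1.025612.
Insert (E2) into (E0): gamma(0) (1 - phi_2^2) = phi_1 (1 + phi_2) gamma(1) + c_0.
  phi_1 (1 + phi_2) = (0.396)(1.102) = 0.436392,   1 - phi_2^2 = 0.989596.
Replace gamma(1) by A gamma(0) + B and collect gamma(0):
  gamma(0) [0.989596 - (0.436392)(0.44098)] = (0.436392)(1.025612) + 3.647463
  gamma(0) * 0.797156 = 4.095032
  gamma(0) = 4.095032 / 0.797156 = 5.137053.
Therefore gamma(0) = 5.1371 (to 4 decimal places).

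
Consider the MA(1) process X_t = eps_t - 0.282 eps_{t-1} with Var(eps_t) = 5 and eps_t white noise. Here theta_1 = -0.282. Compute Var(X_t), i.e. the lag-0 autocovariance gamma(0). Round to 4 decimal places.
\gamma(0) = 5.3976

For an MA(q) process X_t = eps_t + sum_i theta_i eps_{t-i} with
Var(eps_t) = sigma^2, the variance is
  gamma(0) = sigma^2 * (1 + sum_i theta_i^2).
  sum_i theta_i^2 = (-0.282)^2 = 0.079524.
  gamma(0) = 5 * (1 + 0.079524) = 5 * 1.079524 = 5.39762, which rounds to 5.3976.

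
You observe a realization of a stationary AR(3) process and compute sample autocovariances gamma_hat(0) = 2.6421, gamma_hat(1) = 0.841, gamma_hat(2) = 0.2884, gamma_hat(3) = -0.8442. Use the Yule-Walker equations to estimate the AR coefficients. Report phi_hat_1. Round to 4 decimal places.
\hat\phi_{1} = 0.3190

The Yule-Walker equations for an AR(p) process read, in matrix form,
  Gamma_p phi = r_p,   with   (Gamma_p)_{ij} = gamma(|i - j|),
                       (r_p)_i = gamma(i),   i,j = 1..p.
Substitute the sample gammas (Toeplitz matrix and right-hand side of size 3):
  Gamma_p = [[2.6421, 0.841, 0.2884], [0.841, 2.6421, 0.841], [0.2884, 0.841, 2.6421]]
  r_p     = [0.841, 0.2884, -0.8442]
Written out (R1..R3):
  (R1) 2.6421 phi_1 + 0.841 phi_2 + 0.2884 phi_3 = 0.841
  (R2) 0.841 phi_1 + 2.6421 phi_2 + 0.841 phi_3 = 0.2884
  (R3) 0.2884 phi_1 + 0.841 phi_2 + 2.6421 phi_3 = -0.8442
Gaussian elimination:
  R2 <- R2 - (0.841/2.6421) R1 = R2 - (0.318307) R1:  2.374403 phi_2 + 0.7492 phi_3 = 0.020703
  R3 <- R3 - (0.2884/2.6421) R1 = R3 - (0.109156) R1:  0.7492 phi_2 + 2.61062 phi_3 = -0.936
  R3 <- R3 - (0.7492/2.374403) R2 = R3 - (0.315532) R2:  2.374223 phi_3 = -0.942532
Back-substitution:
  phi_hat_3 = -0.942532 / 2.374223 = -0.396986
  phi_hat_2 = (0.020703 - (0.7492)(-0.396986)) / 2.374403 = 0.133981
  phi_hat_1 = (0.841 - (0.841)(0.133981) - (0.2884)(-0.396986)) / 2.6421 = 0.318993
So phi_hat = [0.3190, 0.1340, -0.3970].
Therefore phi_hat_1 = 0.3190.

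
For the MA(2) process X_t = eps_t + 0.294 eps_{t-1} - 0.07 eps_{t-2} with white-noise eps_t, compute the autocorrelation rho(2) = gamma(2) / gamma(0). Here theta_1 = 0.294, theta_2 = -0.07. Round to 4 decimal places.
\rho(2) = -0.0641

For an MA(q) process with theta_0 = 1, the autocovariance is
  gamma(k) = sigma^2 * sum_{i=0..q-k} theta_i * theta_{i+k},
and rho(k) = gamma(k) / gamma(0). Sigma^2 cancels.
  numerator   = (1)*(-0.07) = -0.07.
  denominator = (1)^2 + (0.294)^2 + (-0.07)^2 = 1.091336.
  rho(2) = -0.07 / 1.091336 = -0.0641.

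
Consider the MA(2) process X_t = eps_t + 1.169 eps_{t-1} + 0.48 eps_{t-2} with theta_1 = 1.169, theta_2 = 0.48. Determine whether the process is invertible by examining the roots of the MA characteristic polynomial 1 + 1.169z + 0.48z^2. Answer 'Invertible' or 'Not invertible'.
\text{Invertible}

The MA(q) characteristic polynomial is P(z) = 1 + 1.169z + 0.48z^2.
Invertibility requires all roots to lie outside the unit circle, i.e. |z| > 1 for every root.
Set 1 + (1.169) z + (0.48) z^2 = 0, i.e. a z^2 + b z + c = 0 with a = 0.48, b = 1.169, c = 1.
Discriminant D = b^2 - 4ac = (1.169)^2 - 4*(0.48)*1 = 1.366561 - (1.92) = -0.553439.
D < 0, so the roots are the complex-conjugate pair z = (-b +/- i sqrt(-D)) / (2a) = -1.2177 +/- 0.7749i.
For a conjugate pair |z|^2 = z * conj(z) = (product of roots) = c/a = 1/(0.48) = 2.083333, so |z| = sqrt(2.083333) = 1.4434 for both roots.
Moduli of all roots: 1.4434, 1.4434.
All moduli strictly greater than 1? Yes.
Verdict: Invertible.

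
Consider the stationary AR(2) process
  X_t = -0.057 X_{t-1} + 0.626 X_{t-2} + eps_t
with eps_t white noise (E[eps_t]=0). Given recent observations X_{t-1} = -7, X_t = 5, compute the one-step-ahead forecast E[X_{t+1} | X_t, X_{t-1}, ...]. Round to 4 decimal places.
E[X_{t+1} \mid \mathcal F_t] = -4.6670

For an AR(p) model X_t = c + sum_i phi_i X_{t-i} + eps_t, the
one-step-ahead conditional mean is
  E[X_{t+1} | X_t, ...] = c + sum_i phi_i X_{t+1-i}.
Substitute known values:
  E[X_{t+1} | ...] = (-0.057) * (5) + (0.626) * (-7)
                   = -4.6670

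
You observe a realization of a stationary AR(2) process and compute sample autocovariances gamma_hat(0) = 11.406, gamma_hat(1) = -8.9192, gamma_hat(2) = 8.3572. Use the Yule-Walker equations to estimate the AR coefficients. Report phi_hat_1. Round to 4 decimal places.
\hat\phi_{1} = -0.5380

The Yule-Walker equations for an AR(p) process read, in matrix form,
  Gamma_p phi = r_p,   with   (Gamma_p)_{ij} = gamma(|i - j|),
                       (r_p)_i = gamma(i),   i,j = 1..p.
Substitute the sample gammas (Toeplitz matrix and right-hand side of size 2):
  Gamma_p = [[11.406, -8.9192], [-8.9192, 11.406]]
  r_p     = [-8.9192, 8.3572]
Written out:
  11.406 phi_1 - 8.9192 phi_2 = -8.9192
  -8.9192 phi_1 + 11.406 phi_2 = 8.3572
Solve by Cramer's rule:
  det = gamma(0)^2 - gamma(1)^2 = (11.406)^2 - (-8.9192)^2 = 130.096836 - 79.55212864 = 50.54470736
  phi_hat_1 = [gamma(1) gamma(0) - gamma(1) gamma(2)] / det = [(-8.9192)(11.406) - (-8.9192)(8.3572)] / 50.54470736 = -27.19285696 / 50.54470736 = -0.538
  phi_hat_2 = [gamma(0) gamma(2) - gamma(1)^2] / det = [(11.406)(8.3572) - (-8.9192)^2] / 50.54470736 = 15.77009456 / 50.54470736 = 0.312
So phi_hat = [-0.5380, 0.3120].
Therefore phi_hat_1 = -0.5380.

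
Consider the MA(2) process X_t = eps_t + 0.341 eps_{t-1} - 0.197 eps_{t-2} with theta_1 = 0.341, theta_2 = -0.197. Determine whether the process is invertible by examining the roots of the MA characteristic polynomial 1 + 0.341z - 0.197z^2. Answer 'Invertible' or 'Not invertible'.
\text{Invertible}

The MA(q) characteristic polynomial is P(z) = 1 + 0.341z - 0.197z^2.
Invertibility requires all roots to lie outside the unit circle, i.e. |z| > 1 for every root.
Set 1 + (0.341) z + (-0.197) z^2 = 0, i.e. a z^2 + b z + c = 0 with a = -0.197, b = 0.341, c = 1.
Discriminant D = b^2 - 4ac = (0.341)^2 - 4*(-0.197)*1 = 0.116281 - (-0.788) = 0.904281.
D >= 0, so the roots are real: z = (-b +/- sqrt(D)) / (2a) = (-0.341 +/- 0.950937) / (-0.394).
  z_1 = (-0.341 + 0.950937) / (-0.394) = -1.5481,   |z_1| = 1.5481.
  z_2 = (-0.341 - 0.950937) / (-0.394) = 3.279,   |z_2| = 3.279.
Moduli of all roots: 1.5481, 3.2790.
All moduli strictly greater than 1? Yes.
Verdict: Invertible.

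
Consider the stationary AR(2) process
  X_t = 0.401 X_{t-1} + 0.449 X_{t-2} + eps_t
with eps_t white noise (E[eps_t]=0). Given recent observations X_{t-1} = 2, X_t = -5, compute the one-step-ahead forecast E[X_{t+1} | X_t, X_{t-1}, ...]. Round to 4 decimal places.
E[X_{t+1} \mid \mathcal F_t] = -1.1070

For an AR(p) model X_t = c + sum_i phi_i X_{t-i} + eps_t, the
one-step-ahead conditional mean is
  E[X_{t+1} | X_t, ...] = c + sum_i phi_i X_{t+1-i}.
Substitute known values:
  E[X_{t+1} | ...] = (0.401) * (-5) + (0.449) * (2)
                   = -1.1070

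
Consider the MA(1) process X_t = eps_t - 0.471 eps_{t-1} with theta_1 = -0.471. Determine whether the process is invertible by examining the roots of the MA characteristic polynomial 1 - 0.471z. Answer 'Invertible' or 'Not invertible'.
\text{Invertible}

The MA(q) characteristic polynomial is P(z) = 1 - 0.471z.
Invertibility requires all roots to lie outside the unit circle, i.e. |z| > 1 for every root.
This is linear in z: 1 + (-0.471) z = 0  =>  z = -1/(-0.471) = 2.123142,  |z| = 2.123142.
Moduli of all roots: 2.1231.
All moduli strictly greater than 1? Yes.
Verdict: Invertible.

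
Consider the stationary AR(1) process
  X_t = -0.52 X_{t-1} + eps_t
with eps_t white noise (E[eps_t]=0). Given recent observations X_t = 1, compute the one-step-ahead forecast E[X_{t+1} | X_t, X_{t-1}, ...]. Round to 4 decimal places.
E[X_{t+1} \mid \mathcal F_t] = -0.5200

For an AR(p) model X_t = c + sum_i phi_i X_{t-i} + eps_t, the
one-step-ahead conditional mean is
  E[X_{t+1} | X_t, ...] = c + sum_i phi_i X_{t+1-i}.
Substitute known values:
  E[X_{t+1} | ...] = (-0.52) * (1)
                   = -0.5200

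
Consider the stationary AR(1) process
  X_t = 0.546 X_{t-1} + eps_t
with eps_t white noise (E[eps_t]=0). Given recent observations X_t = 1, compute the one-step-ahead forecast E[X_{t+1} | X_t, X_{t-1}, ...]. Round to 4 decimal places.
E[X_{t+1} \mid \mathcal F_t] = 0.5460

For an AR(p) model X_t = c + sum_i phi_i X_{t-i} + eps_t, the
one-step-ahead conditional mean is
  E[X_{t+1} | X_t, ...] = c + sum_i phi_i X_{t+1-i}.
Substitute known values:
  E[X_{t+1} | ...] = (0.546) * (1)
                   = 0.5460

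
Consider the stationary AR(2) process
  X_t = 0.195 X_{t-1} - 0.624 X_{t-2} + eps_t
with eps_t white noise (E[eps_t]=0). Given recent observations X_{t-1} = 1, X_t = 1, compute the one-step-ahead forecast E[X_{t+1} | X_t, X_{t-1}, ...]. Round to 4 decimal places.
E[X_{t+1} \mid \mathcal F_t] = -0.4290

For an AR(p) model X_t = c + sum_i phi_i X_{t-i} + eps_t, the
one-step-ahead conditional mean is
  E[X_{t+1} | X_t, ...] = c + sum_i phi_i X_{t+1-i}.
Substitute known values:
  E[X_{t+1} | ...] = (0.195) * (1) + (-0.624) * (1)
                   = -0.4290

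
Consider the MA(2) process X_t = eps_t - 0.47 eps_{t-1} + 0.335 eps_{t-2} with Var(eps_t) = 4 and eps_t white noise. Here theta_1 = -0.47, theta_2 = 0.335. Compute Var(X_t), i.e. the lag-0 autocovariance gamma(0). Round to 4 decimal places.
\gamma(0) = 5.3325

For an MA(q) process X_t = eps_t + sum_i theta_i eps_{t-i} with
Var(eps_t) = sigma^2, the variance is
  gamma(0) = sigma^2 * (1 + sum_i theta_i^2).
  sum_i theta_i^2 = (-0.47)^2 + (0.335)^2 = 0.2209 + 0.112225 = 0.333125.
  gamma(0) = 4 * (1 + 0.333125) = 4 * 1.333125 = 5.3325.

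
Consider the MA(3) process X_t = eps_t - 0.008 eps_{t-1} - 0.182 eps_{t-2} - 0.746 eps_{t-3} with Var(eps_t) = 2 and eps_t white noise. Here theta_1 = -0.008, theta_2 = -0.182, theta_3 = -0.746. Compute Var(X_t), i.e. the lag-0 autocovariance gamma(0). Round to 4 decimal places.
\gamma(0) = 3.1794

For an MA(q) process X_t = eps_t + sum_i theta_i eps_{t-i} with
Var(eps_t) = sigma^2, the variance is
  gamma(0) = sigma^2 * (1 + sum_i theta_i^2).
  sum_i theta_i^2 = (-0.008)^2 + (-0.182)^2 + (-0.746)^2 = 0.000064 + 0.033124 + 0.556516 = 0.589704.
  gamma(0) = 2 * (1 + 0.589704) = 2 * 1.589704 = 3.179408, which rounds to 3.1794.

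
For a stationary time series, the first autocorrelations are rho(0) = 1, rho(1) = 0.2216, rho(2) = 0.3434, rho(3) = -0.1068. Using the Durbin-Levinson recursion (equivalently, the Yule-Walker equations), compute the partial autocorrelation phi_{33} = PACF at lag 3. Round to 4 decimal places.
\phi_{33} = -0.2651

The PACF at lag k is phi_{kk}, the last component of the solution
to the Yule-Walker system G_k phi = r_k where
  (G_k)_{ij} = rho(|i - j|), (r_k)_i = rho(i), i,j = 1..k.
Equivalently, Durbin-Levinson gives phi_{kk} iteratively:
  phi_{11} = rho(1)
  phi_{kk} = [rho(k) - sum_{j=1..k-1} phi_{k-1,j} rho(k-j)]
            / [1 - sum_{j=1..k-1} phi_{k-1,j} rho(j)],
  phi_{k,j} = phi_{k-1,j} - phi_{kk} phi_{k-1,k-j},  j = 1..k-1.
Step k = 1:
  phi_11 = rho(1) = 0.2216.
Step k = 2:
  phi_22 = [rho(2) - phi_11 rho(1)] / [1 - phi_11 rho(1)] = [0.3434 - (0.2216)(0.2216)] / [1 - (0.2216)(0.2216)]
         = 0.29429344 / 0.95089344 = 0.309492.
  Update: phi_21 = phi_11 - phi_22 phi_11 = 0.2216 - (0.309492)(0.2216) = 0.153017.
Step k = 3:
  phi_33 = [rho(3) - phi_21 rho(2) - phi_22 rho(1)] / [1 - phi_21 rho(1) - phi_22 rho(2)]
    numerator   = -0.1068 - (0.153017)(0.3434) - (0.309492)(0.2216) = -0.22792925
    denominator = 1 - (0.153017)(0.2216) - (0.309492)(0.3434) = 0.85981212
  phi_33 = -0.22792925 / 0.85981212 = -0.2651.
Therefore phi_{33} = -0.2651.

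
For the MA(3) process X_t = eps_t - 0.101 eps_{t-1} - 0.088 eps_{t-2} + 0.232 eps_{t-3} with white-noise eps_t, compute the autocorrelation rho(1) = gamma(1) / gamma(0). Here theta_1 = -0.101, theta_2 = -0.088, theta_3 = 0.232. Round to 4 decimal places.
\rho(1) = -0.1050

For an MA(q) process with theta_0 = 1, the autocovariance is
  gamma(k) = sigma^2 * sum_{i=0..q-k} theta_i * theta_{i+k},
and rho(k) = gamma(k) / gamma(0). Sigma^2 cancels.
  numerator   = (1)*(-0.101) + (-0.101)*(-0.088) + (-0.088)*(0.232) = -0.112528.
  denominator = (1)^2 + (-0.101)^2 + (-0.088)^2 + (0.232)^2 = 1.071769.
  rho(1) = -0.112528 / 1.071769 = -0.1050.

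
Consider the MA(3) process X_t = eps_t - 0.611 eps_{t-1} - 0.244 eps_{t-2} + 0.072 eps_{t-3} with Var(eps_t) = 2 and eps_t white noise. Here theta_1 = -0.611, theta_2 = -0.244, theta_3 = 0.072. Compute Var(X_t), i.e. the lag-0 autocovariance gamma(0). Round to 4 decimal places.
\gamma(0) = 2.8761

For an MA(q) process X_t = eps_t + sum_i theta_i eps_{t-i} with
Var(eps_t) = sigma^2, the variance is
  gamma(0) = sigma^2 * (1 + sum_i theta_i^2).
  sum_i theta_i^2 = (-0.611)^2 + (-0.244)^2 + (0.072)^2 = 0.373321 + 0.059536 + 0.005184 = 0.438041.
  gamma(0) = 2 * (1 + 0.438041) = 2 * 1.438041 = 2.876082, which rounds to 2.8761.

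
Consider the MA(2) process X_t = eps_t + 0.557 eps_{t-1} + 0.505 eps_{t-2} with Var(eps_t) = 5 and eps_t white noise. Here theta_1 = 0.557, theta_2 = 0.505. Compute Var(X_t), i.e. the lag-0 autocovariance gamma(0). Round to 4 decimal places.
\gamma(0) = 7.8264

For an MA(q) process X_t = eps_t + sum_i theta_i eps_{t-i} with
Var(eps_t) = sigma^2, the variance is
  gamma(0) = sigma^2 * (1 + sum_i theta_i^2).
  sum_i theta_i^2 = (0.557)^2 + (0.505)^2 = 0.310249 + 0.255025 = 0.565274.
  gamma(0) = 5 * (1 + 0.565274) = 5 * 1.565274 = 7.82637, which rounds to 7.8264.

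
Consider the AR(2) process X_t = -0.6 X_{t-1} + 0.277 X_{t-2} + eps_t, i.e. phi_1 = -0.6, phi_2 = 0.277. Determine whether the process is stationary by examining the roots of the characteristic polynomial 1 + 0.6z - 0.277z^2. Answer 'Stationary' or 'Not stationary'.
\text{Stationary}

The AR(p) characteristic polynomial is P(z) = 1 + 0.6z - 0.277z^2.
Stationarity requires all roots to lie outside the unit circle, i.e. |z| > 1 for every root.
Set 1 + (0.6) z + (-0.277) z^2 = 0, i.e. a z^2 + b z + c = 0 with a = -0.277, b = 0.6, c = 1.
Discriminant D = b^2 - 4ac = (0.6)^2 - 4*(-0.277)*1 = 0.36 - (-1.108) = 1.468.
D >= 0, so the roots are real: z = (-b +/- sqrt(D)) / (2a) = (-0.6 +/- 1.21161) / (-0.554).
  z_1 = (-0.6 + 1.21161) / (-0.554) = -1.104,   |z_1| = 1.104.
  z_2 = (-0.6 - 1.21161) / (-0.554) = 3.2701,   |z_2| = 3.2701.
Moduli of all roots: 1.1040, 3.2701.
All moduli strictly greater than 1? Yes.
Verdict: Stationary.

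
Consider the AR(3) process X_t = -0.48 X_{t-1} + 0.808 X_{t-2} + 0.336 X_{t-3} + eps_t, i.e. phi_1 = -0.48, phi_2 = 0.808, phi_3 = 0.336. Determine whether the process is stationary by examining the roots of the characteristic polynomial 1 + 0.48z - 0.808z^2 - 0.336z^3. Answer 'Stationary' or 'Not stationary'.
\text{Stationary}

The AR(p) characteristic polynomial is P(z) = 1 + 0.48z - 0.808z^2 - 0.336z^3.
Stationarity requires all roots to lie outside the unit circle, i.e. |z| > 1 for every root.
Degree 3: look for a simple real root z0 first, then factor out (1 - z/z0) and solve the remaining quadratic.
Testing z0 = -2.5: P(-2.5) = 1 + (0.48)(-2.5) + (-0.808)(-2.5)^2 + (-0.336)(-2.5)^3
  = 1 + (-1.2) + (-5.05) + (5.25) = 0.  So z_0 = -2.5 is a root, |z_0| = 2.5.
Divide out the factor (1 + 0.4 z) = (1 - z/z0) (since 1/z0 = -0.4):
  P(z) = (1 + 0.4 z)(1 + (0.08) z + (-0.84) z^2)
  [check: z-coef 0.08 - (-0.4) = 0.48; z^2-coef -0.84 - (-0.4)(0.08) = -0.808; z^3-coef -(-0.4)(-0.84) = -0.336.]
Remaining roots from the quadratic factor 1 + (0.08) z + (-0.84) z^2:
  Set 1 + (0.08) z + (-0.84) z^2 = 0, i.e. a z^2 + b z + c = 0 with a = -0.84, b = 0.08, c = 1.
  Discriminant D = b^2 - 4ac = (0.08)^2 - 4*(-0.84)*1 = 0.0064 - (-3.36) = 3.3664.
  D >= 0, so the roots are real: z = (-b +/- sqrt(D)) / (2a) = (-0.08 +/- 1.834775) / (-1.68).
    z_1 = (-0.08 + 1.834775) / (-1.68) = -1.0445,   |z_1| = 1.0445.
    z_2 = (-0.08 - 1.834775) / (-1.68) = 1.1397,   |z_2| = 1.1397.
Moduli of all roots: 2.5000, 1.0445, 1.1397.
All moduli strictly greater than 1? Yes.
Verdict: Stationary.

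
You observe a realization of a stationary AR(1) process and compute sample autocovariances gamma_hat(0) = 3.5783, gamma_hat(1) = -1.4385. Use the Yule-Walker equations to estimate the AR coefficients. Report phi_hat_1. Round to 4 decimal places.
\hat\phi_{1} = -0.4020

The Yule-Walker equations for an AR(p) process read, in matrix form,
  Gamma_p phi = r_p,   with   (Gamma_p)_{ij} = gamma(|i - j|),
                       (r_p)_i = gamma(i),   i,j = 1..p.
Substitute the sample gammas (Toeplitz matrix and right-hand side of size 1):
  Gamma_p = [[3.5783]]
  r_p     = [-1.4385]
With p = 1 this is the single equation gamma(0) phi_1 = gamma(1):
  phi_hat_1 = gamma(1) / gamma(0) = -1.4385 / 3.5783 = -0.4020.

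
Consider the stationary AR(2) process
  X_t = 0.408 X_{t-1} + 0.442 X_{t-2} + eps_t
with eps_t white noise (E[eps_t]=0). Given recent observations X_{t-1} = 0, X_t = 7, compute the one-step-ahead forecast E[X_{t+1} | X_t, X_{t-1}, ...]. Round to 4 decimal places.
E[X_{t+1} \mid \mathcal F_t] = 2.8560

For an AR(p) model X_t = c + sum_i phi_i X_{t-i} + eps_t, the
one-step-ahead conditional mean is
  E[X_{t+1} | X_t, ...] = c + sum_i phi_i X_{t+1-i}.
Substitute known values:
  E[X_{t+1} | ...] = (0.408) * (7) + (0.442) * (0)
                   = 2.8560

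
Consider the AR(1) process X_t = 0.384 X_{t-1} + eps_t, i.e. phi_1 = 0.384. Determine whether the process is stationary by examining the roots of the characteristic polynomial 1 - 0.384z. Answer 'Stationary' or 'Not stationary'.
\text{Stationary}

The AR(p) characteristic polynomial is P(z) = 1 - 0.384z.
Stationarity requires all roots to lie outside the unit circle, i.e. |z| > 1 for every root.
This is linear in z: 1 + (-0.384) z = 0  =>  z = -1/(-0.384) = 2.604167,  |z| = 2.604167.
Moduli of all roots: 2.6042.
All moduli strictly greater than 1? Yes.
Verdict: Stationary.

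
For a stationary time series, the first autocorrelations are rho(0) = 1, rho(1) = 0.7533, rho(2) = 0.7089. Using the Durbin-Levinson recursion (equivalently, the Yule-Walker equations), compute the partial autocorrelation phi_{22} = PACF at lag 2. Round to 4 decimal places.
\phi_{22} = 0.3270

The PACF at lag k is phi_{kk}, the last component of the solution
to the Yule-Walker system G_k phi = r_k where
  (G_k)_{ij} = rho(|i - j|), (r_k)_i = rho(i), i,j = 1..k.
Equivalently, Durbin-Levinson gives phi_{kk} iteratively:
  phi_{11} = rho(1)
  phi_{kk} = [rho(k) - sum_{j=1..k-1} phi_{k-1,j} rho(k-j)]
            / [1 - sum_{j=1..k-1} phi_{k-1,j} rho(j)],
  phi_{k,j} = phi_{k-1,j} - phi_{kk} phi_{k-1,k-j},  j = 1..k-1.
Step k = 1:
  phi_11 = rho(1) = 0.7533.
Step k = 2:
  phi_22 = [rho(2) - phi_11 rho(1)] / [1 - phi_11 rho(1)] = [0.7089 - (0.7533)(0.7533)] / [1 - (0.7533)(0.7533)]
         = 0.14143911 / 0.43253911 = 0.327.
Therefore phi_{22} = 0.3270.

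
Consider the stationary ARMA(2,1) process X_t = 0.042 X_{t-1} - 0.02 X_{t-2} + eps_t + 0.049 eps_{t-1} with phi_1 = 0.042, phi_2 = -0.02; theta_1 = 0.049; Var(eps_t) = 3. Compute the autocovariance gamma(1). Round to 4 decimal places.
\gamma(1) = 0.2687

Multiply the model equation by X_{t-k} and take expectations. With theta_0 = psi_0 = 1 and psi_j the MA(infinity) weights, this gives
  gamma(k) - sum_i phi_i gamma(k-i) = c_k,
  c_k = sigma^2 * sum_{j=k..q} theta_j psi_{j-k}   (c_k = 0 for k > q),
using gamma(-m) = gamma(m).
psi-weights needed (psi_j = theta_j + sum_i phi_i psi_{j-i}):
  psi_1 = theta_1 + phi_1 = 0.049 + (0.042) = 0.091
Right-hand sides:
  c_0 = sigma^2 (1 + theta_1 psi_1) = 3 * (1 + (0.049)(0.091)) = 3 * 1.004459 = 3.013377
  c_1 = sigma^2 theta_1 = 3 * (0.049) = 0.147
  c_2 = 0
Equations for k = 0, 1, 2 (AR order 2, c_2 = 0):
  (E0) gamma(0) = phi_1 gamma(1) + phi_2 gamma(2) + c_0
  (E1) gamma(1) = phi_1 gamma(0) + phi_2 gamma(1) + c_1
  (E2) gamma(2) = phi_1 gamma(1) + phi_2 gamma(0)
From (E1): gamma(1) = A gamma(0) + B with
  A = phi_1 / (1 - phi_2) = 0.042 / 1.02 = 0.041176,   B = c_1 / (1 - phi_2) = 0.147 / 1.02 = 0.144118.
Insert (E2) into (E0): gamma(0) (1 - phi_2^2) = phi_1 (1 + phi_2) gamma(1) + c_0.
  phi_1 (1 + phi_2) = (0.042)(0.98) = 0.04116,   1 - phi_2^2 = 0.9996.
Replace gamma(1) by A gamma(0) + B and collect gamma(0):
  gamma(0) [0.9996 - (0.04116)(0.041176)] = (0.04116)(0.144118) + 3.013377
  gamma(0) * 0.997905 = 3.019309
  gamma(0) = 3.019309 / 0.997905 = 3.025647.
  gamma(1) = A gamma(0) + B = (0.041176)(3.025647) + (0.144118) = 0.268703.
Therefore gamma(1) = 0.2687 (to 4 decimal places).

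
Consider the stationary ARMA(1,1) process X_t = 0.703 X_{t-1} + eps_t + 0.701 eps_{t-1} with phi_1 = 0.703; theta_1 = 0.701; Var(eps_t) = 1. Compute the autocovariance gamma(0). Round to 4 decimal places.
\gamma(0) = 4.8973

Multiply the model equation by X_{t-k} and take expectations. With theta_0 = psi_0 = 1 and psi_j the MA(infinity) weights, this gives
  gamma(k) - sum_i phi_i gamma(k-i) = c_k,
  c_k = sigma^2 * sum_{j=k..q} theta_j psi_{j-k}   (c_k = 0 for k > q),
using gamma(-m) = gamma(m).
psi-weights needed (psi_j = theta_j + sum_i phi_i psi_{j-i}):
  psi_1 = theta_1 + phi_1 = 0.701 + (0.703) = 1.404
Right-hand sides:
  c_0 = sigma^2 (1 + theta_1 psi_1) = 1 * (1 + (0.701)(1.404)) = 1 * 1.984204 = 1.984204
  c_1 = sigma^2 theta_1 = 1 * (0.701) = 0.701
  c_2 = 0
Equations for k = 0 and k = 1 (AR order 1):
  gamma(0) = phi_1 gamma(1) + c_0
  gamma(1) = phi_1 gamma(0) + c_1
Substituting the second into the first: gamma(0) (1 - phi_1^2) = c_0 + phi_1 c_1, so
  gamma(0) = (c_0 + phi_1 c_1) / (1 - phi_1^2) = (1.984204 + (0.703)(0.701)) / (1 - (0.703)^2) = 2.477007 / 0.505791 = 4.897294.
Therefore gamma(0) = 4.8973 (to 4 decimal places).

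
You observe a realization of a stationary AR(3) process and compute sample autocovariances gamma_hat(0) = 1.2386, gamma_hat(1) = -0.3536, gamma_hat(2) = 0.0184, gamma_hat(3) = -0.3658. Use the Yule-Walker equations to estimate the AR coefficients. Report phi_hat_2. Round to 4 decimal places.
\hat\phi_{2} = -0.1770

The Yule-Walker equations for an AR(p) process read, in matrix form,
  Gamma_p phi = r_p,   with   (Gamma_p)_{ij} = gamma(|i - j|),
                       (r_p)_i = gamma(i),   i,j = 1..p.
Substitute the sample gammas (Toeplitz matrix and right-hand side of size 3):
  Gamma_p = [[1.2386, -0.3536, 0.0184], [-0.3536, 1.2386, -0.3536], [0.0184, -0.3536, 1.2386]]
  r_p     = [-0.3536, 0.0184, -0.3658]
Written out (R1..R3):
  (R1) 1.2386 phi_1 - 0.3536 phi_2 + 0.0184 phi_3 = -0.3536
  (R2) -0.3536 phi_1 + 1.2386 phi_2 - 0.3536 phi_3 = 0.0184
  (R3) 0.0184 phi_1 - 0.3536 phi_2 + 1.2386 phi_3 = -0.3658
Gaussian elimination:
  R2 <- R2 - (-0.3536/1.2386) R1 = R2 - (-0.285484) R1:  1.137653 phi_2 - 0.348347 phi_3 = -0.082547
  R3 <- R3 - (0.0184/1.2386) R1 = R3 - (0.014855) R1:  -0.348347 phi_2 + 1.238327 phi_3 = -0.360547
  R3 <- R3 - (-0.348347/1.137653) R2 = R3 - (-0.306198) R2:  1.131663 phi_3 = -0.385823
Back-substitution:
  phi_hat_3 = -0.385823 / 1.131663 = -0.340934
  phi_hat_2 = (-0.082547 - (-0.348347)(-0.340934)) / 1.137653 = -0.176952
  phi_hat_1 = (-0.3536 - (-0.3536)(-0.176952) - (0.0184)(-0.340934)) / 1.2386 = -0.330936
So phi_hat = [-0.3309, -0.1770, -0.3409].
Therefore phi_hat_2 = -0.1770.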